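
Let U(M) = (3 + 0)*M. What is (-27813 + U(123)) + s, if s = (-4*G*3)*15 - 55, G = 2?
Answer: -27859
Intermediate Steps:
U(M) = 3*M
s = -415 (s = (-4*2*3)*15 - 55 = -8*3*15 - 55 = -24*15 - 55 = -360 - 55 = -415)
(-27813 + U(123)) + s = (-27813 + 3*123) - 415 = (-27813 + 369) - 415 = -27444 - 415 = -27859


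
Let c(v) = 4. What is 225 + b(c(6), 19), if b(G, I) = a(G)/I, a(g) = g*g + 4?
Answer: 4295/19 ≈ 226.05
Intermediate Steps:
a(g) = 4 + g**2 (a(g) = g**2 + 4 = 4 + g**2)
b(G, I) = (4 + G**2)/I
225 + b(c(6), 19) = 225 + (4 + 4**2)/19 = 225 + (4 + 16)/19 = 225 + (1/19)*20 = 225 + 20/19 = 4295/19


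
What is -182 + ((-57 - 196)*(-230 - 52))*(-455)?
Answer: -32462612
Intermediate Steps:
-182 + ((-57 - 196)*(-230 - 52))*(-455) = -182 - 253*(-282)*(-455) = -182 + 71346*(-455) = -182 - 32462430 = -32462612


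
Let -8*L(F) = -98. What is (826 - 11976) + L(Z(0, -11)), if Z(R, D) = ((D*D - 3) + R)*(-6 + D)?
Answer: -44551/4 ≈ -11138.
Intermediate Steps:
Z(R, D) = (-6 + D)*(-3 + R + D²) (Z(R, D) = ((D² - 3) + R)*(-6 + D) = ((-3 + D²) + R)*(-6 + D) = (-3 + R + D²)*(-6 + D) = (-6 + D)*(-3 + R + D²))
L(F) = 49/4 (L(F) = -⅛*(-98) = 49/4)
(826 - 11976) + L(Z(0, -11)) = (826 - 11976) + 49/4 = -11150 + 49/4 = -44551/4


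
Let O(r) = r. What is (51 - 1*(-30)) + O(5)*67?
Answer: 416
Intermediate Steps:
(51 - 1*(-30)) + O(5)*67 = (51 - 1*(-30)) + 5*67 = (51 + 30) + 335 = 81 + 335 = 416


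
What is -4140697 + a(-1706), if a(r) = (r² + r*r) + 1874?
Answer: 1682049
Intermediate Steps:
a(r) = 1874 + 2*r² (a(r) = (r² + r²) + 1874 = 2*r² + 1874 = 1874 + 2*r²)
-4140697 + a(-1706) = -4140697 + (1874 + 2*(-1706)²) = -4140697 + (1874 + 2*2910436) = -4140697 + (1874 + 5820872) = -4140697 + 5822746 = 1682049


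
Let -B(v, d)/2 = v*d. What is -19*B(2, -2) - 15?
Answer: -167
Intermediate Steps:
B(v, d) = -2*d*v (B(v, d) = -2*v*d = -2*d*v)
-19*B(2, -2) - 15 = -(-38)*(-2)*2 - 15 = -19*8 - 15 = -152 - 15 = -167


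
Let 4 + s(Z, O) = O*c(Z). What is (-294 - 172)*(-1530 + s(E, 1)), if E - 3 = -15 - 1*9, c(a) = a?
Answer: 724630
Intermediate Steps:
E = -21 (E = 3 + (-15 - 1*9) = 3 + (-15 - 9) = 3 - 24 = -21)
s(Z, O) = -4 + O*Z
(-294 - 172)*(-1530 + s(E, 1)) = (-294 - 172)*(-1530 + (-4 + 1*(-21))) = -466*(-1530 + (-4 - 21)) = -466*(-1530 - 25) = -466*(-1555) = 724630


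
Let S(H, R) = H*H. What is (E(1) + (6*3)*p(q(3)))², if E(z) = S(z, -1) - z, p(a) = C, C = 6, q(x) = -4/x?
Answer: 11664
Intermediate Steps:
S(H, R) = H²
p(a) = 6
E(z) = z² - z
(E(1) + (6*3)*p(q(3)))² = (1*(-1 + 1) + (6*3)*6)² = (1*0 + 18*6)² = (0 + 108)² = 108² = 11664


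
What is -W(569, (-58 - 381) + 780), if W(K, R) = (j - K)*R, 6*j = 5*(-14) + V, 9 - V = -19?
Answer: 196416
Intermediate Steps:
V = 28 (V = 9 - 1*(-19) = 9 + 19 = 28)
j = -7 (j = (5*(-14) + 28)/6 = (-70 + 28)/6 = (1/6)*(-42) = -7)
W(K, R) = R*(-7 - K) (W(K, R) = (-7 - K)*R = R*(-7 - K))
-W(569, (-58 - 381) + 780) = -(-1)*((-58 - 381) + 780)*(7 + 569) = -(-1)*(-439 + 780)*576 = -(-1)*341*576 = -1*(-196416) = 196416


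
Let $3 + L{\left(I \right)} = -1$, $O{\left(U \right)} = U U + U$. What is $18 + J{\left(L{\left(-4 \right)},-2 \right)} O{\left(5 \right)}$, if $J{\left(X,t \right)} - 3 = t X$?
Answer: $348$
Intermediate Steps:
$O{\left(U \right)} = U + U^{2}$ ($O{\left(U \right)} = U^{2} + U = U + U^{2}$)
$L{\left(I \right)} = -4$ ($L{\left(I \right)} = -3 - 1 = -4$)
$J{\left(X,t \right)} = 3 + X t$ ($J{\left(X,t \right)} = 3 + t X = 3 + X t$)
$18 + J{\left(L{\left(-4 \right)},-2 \right)} O{\left(5 \right)} = 18 + \left(3 - -8\right) 5 \left(1 + 5\right) = 18 + \left(3 + 8\right) 5 \cdot 6 = 18 + 11 \cdot 30 = 18 + 330 = 348$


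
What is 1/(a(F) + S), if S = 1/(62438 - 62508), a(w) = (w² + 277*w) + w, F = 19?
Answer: 70/395009 ≈ 0.00017721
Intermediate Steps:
a(w) = w² + 278*w
S = -1/70 (S = 1/(-70) = -1/70 ≈ -0.014286)
1/(a(F) + S) = 1/(19*(278 + 19) - 1/70) = 1/(19*297 - 1/70) = 1/(5643 - 1/70) = 1/(395009/70) = 70/395009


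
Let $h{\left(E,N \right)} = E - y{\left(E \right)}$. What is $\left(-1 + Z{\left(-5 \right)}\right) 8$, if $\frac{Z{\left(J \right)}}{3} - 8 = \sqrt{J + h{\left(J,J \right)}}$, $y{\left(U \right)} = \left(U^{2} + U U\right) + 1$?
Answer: $184 + 24 i \sqrt{61} \approx 184.0 + 187.45 i$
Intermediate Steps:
$y{\left(U \right)} = 1 + 2 U^{2}$ ($y{\left(U \right)} = \left(U^{2} + U^{2}\right) + 1 = 2 U^{2} + 1 = 1 + 2 U^{2}$)
$h{\left(E,N \right)} = -1 + E - 2 E^{2}$ ($h{\left(E,N \right)} = E - \left(1 + 2 E^{2}\right) = -1 + E - 2 E^{2}$)
$Z{\left(J \right)} = 24 + 3 \sqrt{-1 - 2 J^{2} + 2 J}$ ($Z{\left(J \right)} = 24 + 3 \sqrt{J - \left(1 - J + 2 J^{2}\right)} = 24 + 3 \sqrt{-1 - 2 J^{2} + 2 J}$)
$\left(-1 + Z{\left(-5 \right)}\right) 8 = \left(-1 + \left(24 + 3 \sqrt{-1 - 2 \left(-5\right)^{2} + 2 \left(-5\right)}\right)\right) 8 = \left(-1 + \left(24 + 3 \sqrt{-1 - 50 - 10}\right)\right) 8 = \left(-1 + \left(24 + 3 \sqrt{-61}\right)\right) 8 = \left(-1 + \left(24 + 3 i \sqrt{61}\right)\right) 8 = \left(23 + 3 i \sqrt{61}\right) 8 = 184 + 24 i \sqrt{61}$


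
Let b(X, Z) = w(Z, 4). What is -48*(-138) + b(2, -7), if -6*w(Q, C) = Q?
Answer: 39751/6 ≈ 6625.2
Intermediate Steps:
w(Q, C) = -Q/6
b(X, Z) = -Z/6
-48*(-138) + b(2, -7) = -48*(-138) - ⅙*(-7) = 6624 + 7/6 = 39751/6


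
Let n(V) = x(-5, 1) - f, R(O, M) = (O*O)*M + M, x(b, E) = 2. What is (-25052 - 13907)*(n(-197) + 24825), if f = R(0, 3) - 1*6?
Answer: -967351970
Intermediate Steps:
R(O, M) = M + M*O² (R(O, M) = O²*M + M = M*O² + M = M + M*O²)
f = -3 (f = 3*(1 + 0²) - 1*6 = 3*(1 + 0) - 6 = 3*1 - 6 = 3 - 6 = -3)
n(V) = 5 (n(V) = 2 - 1*(-3) = 2 + 3 = 5)
(-25052 - 13907)*(n(-197) + 24825) = (-25052 - 13907)*(5 + 24825) = -38959*24830 = -967351970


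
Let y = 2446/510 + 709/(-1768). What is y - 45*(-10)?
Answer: 12050557/26520 ≈ 454.40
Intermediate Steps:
y = 116557/26520 (y = 2446*(1/510) + 709*(-1/1768) = 1223/255 - 709/1768 = 116557/26520 ≈ 4.3951)
y - 45*(-10) = 116557/26520 - 45*(-10) = 116557/26520 + 450 = 12050557/26520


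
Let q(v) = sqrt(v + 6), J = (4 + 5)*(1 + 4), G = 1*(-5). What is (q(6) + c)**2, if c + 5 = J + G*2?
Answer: 912 + 120*sqrt(3) ≈ 1119.8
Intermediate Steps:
G = -5
J = 45 (J = 9*5 = 45)
q(v) = sqrt(6 + v)
c = 30 (c = -5 + (45 - 5*2) = -5 + (45 - 10) = -5 + 35 = 30)
(q(6) + c)**2 = (sqrt(6 + 6) + 30)**2 = (sqrt(12) + 30)**2 = (2*sqrt(3) + 30)**2 = (30 + 2*sqrt(3))**2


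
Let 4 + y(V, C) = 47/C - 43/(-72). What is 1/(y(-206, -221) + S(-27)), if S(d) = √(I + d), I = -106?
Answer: -915401448/36984087793 - 253191744*I*√133/36984087793 ≈ -0.024751 - 0.078951*I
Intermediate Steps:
y(V, C) = -245/72 + 47/C (y(V, C) = -4 + (47/C - 43/(-72)) = -4 + (47/C - 43*(-1/72)) = -4 + (47/C + 43/72) = -4 + (43/72 + 47/C) = -245/72 + 47/C)
S(d) = √(-106 + d)
1/(y(-206, -221) + S(-27)) = 1/((-245/72 + 47/(-221)) + √(-106 - 27)) = 1/((-245/72 + 47*(-1/221)) + √(-133)) = 1/((-245/72 - 47/221) + I*√133) = 1/(-57529/15912 + I*√133)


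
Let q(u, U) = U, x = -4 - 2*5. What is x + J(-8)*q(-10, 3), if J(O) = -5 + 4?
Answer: -17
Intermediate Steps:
J(O) = -1
x = -14 (x = -4 - 10 = -14)
x + J(-8)*q(-10, 3) = -14 - 1*3 = -14 - 3 = -17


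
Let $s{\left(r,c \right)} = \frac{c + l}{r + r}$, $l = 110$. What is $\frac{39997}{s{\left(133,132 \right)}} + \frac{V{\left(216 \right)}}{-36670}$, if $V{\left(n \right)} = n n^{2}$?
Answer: $\frac{96925183727}{2218535} \approx 43689.0$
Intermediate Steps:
$V{\left(n \right)} = n^{3}$
$s{\left(r,c \right)} = \frac{110 + c}{2 r}$ ($s{\left(r,c \right)} = \frac{c + 110}{r + r} = \frac{110 + c}{2 r}$)
$\frac{39997}{s{\left(133,132 \right)}} + \frac{V{\left(216 \right)}}{-36670} = \frac{39997}{\frac{1}{2} \cdot \frac{1}{133} \left(110 + 132\right)} + \frac{216^{3}}{-36670} = \frac{39997}{\frac{1}{2} \cdot \frac{1}{133} \cdot 242} + 10077696 \left(- \frac{1}{36670}\right) = \frac{39997}{\frac{121}{133}} - \frac{5038848}{18335} = 39997 \cdot \frac{133}{121} - \frac{5038848}{18335} = \frac{5319601}{121} - \frac{5038848}{18335} = \frac{96925183727}{2218535}$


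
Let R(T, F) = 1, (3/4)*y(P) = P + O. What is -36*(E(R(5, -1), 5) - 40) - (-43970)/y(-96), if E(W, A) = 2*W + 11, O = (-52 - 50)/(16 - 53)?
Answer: 284431/460 ≈ 618.33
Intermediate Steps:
O = 102/37 (O = -102/(-37) = -102*(-1/37) = 102/37 ≈ 2.7568)
y(P) = 136/37 + 4*P/3 (y(P) = 4*(P + 102/37)/3 = 4*(102/37 + P)/3 = 136/37 + 4*P/3)
E(W, A) = 11 + 2*W
-36*(E(R(5, -1), 5) - 40) - (-43970)/y(-96) = -36*((11 + 2*1) - 40) - (-43970)/(136/37 + (4/3)*(-96)) = -36*((11 + 2) - 40) - (-43970)/(136/37 - 128) = -36*(13 - 40) - (-43970)/(-4600/37) = -36*(-27) - (-43970)*(-37)/4600 = 972 - 1*162689/460 = 972 - 162689/460 = 284431/460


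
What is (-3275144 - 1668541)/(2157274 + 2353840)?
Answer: -4943685/4511114 ≈ -1.0959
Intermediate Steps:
(-3275144 - 1668541)/(2157274 + 2353840) = -4943685/4511114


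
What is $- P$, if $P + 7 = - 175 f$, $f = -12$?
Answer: $-2093$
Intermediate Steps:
$P = 2093$ ($P = -7 - -2100 = -7 + 2100 = 2093$)
$- P = \left(-1\right) 2093 = -2093$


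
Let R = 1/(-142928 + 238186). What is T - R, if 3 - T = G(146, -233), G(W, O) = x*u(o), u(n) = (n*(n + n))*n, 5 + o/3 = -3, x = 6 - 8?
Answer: -5267100595/95258 ≈ -55293.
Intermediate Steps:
x = -2
o = -24 (o = -15 + 3*(-3) = -15 - 9 = -24)
u(n) = 2*n³ (u(n) = (n*(2*n))*n = (2*n²)*n = 2*n³)
G(W, O) = 55296 (G(W, O) = -4*(-24)³ = -4*(-13824) = -2*(-27648) = 55296)
T = -55293 (T = 3 - 1*55296 = 3 - 55296 = -55293)
R = 1/95258 ≈ 1.0498e-5
T - R = -55293 - 1*1/95258 = -55293 - 1/95258 = -5267100595/95258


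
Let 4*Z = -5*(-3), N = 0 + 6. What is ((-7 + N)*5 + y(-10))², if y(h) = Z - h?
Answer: 1225/16 ≈ 76.563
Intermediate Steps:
N = 6
Z = 15/4 (Z = (-5*(-3))/4 = (¼)*15 = 15/4 ≈ 3.7500)
y(h) = 15/4 - h
((-7 + N)*5 + y(-10))² = ((-7 + 6)*5 + (15/4 - 1*(-10)))² = (-1*5 + (15/4 + 10))² = (-5 + 55/4)² = (35/4)² = 1225/16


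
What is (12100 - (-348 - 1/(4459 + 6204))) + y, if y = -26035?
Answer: -144878180/10663 ≈ -13587.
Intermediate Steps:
(12100 - (-348 - 1/(4459 + 6204))) + y = (12100 - (-348 - 1/(4459 + 6204))) - 26035 = (12100 - (-348 - 1/10663)) - 26035 = (12100 - 1*(-3710725/10663)) - 26035 = (12100 + 3710725/10663) - 26035 = 132733025/10663 - 26035 = -144878180/10663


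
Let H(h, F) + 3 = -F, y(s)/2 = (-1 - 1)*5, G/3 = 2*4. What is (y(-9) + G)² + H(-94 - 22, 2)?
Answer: 11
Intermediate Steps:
G = 24 (G = 3*(2*4) = 3*8 = 24)
y(s) = -20 (y(s) = 2*((-1 - 1)*5) = 2*(-2*5) = 2*(-10) = -20)
H(h, F) = -3 - F
(y(-9) + G)² + H(-94 - 22, 2) = (-20 + 24)² + (-3 - 1*2) = 4² + (-3 - 2) = 16 - 5 = 11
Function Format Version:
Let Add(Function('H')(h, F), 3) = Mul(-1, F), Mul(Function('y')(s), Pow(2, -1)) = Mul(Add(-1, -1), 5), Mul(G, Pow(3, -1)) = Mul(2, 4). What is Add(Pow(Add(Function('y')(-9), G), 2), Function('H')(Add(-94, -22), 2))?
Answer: 11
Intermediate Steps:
G = 24 (G = Mul(3, Mul(2, 4)) = Mul(3, 8) = 24)
Function('y')(s) = -20 (Function('y')(s) = Mul(2, Mul(Add(-1, -1), 5)) = Mul(2, Mul(-2, 5)) = Mul(2, -10) = -20)
Function('H')(h, F) = Add(-3, Mul(-1, F))
Add(Pow(Add(Function('y')(-9), G), 2), Function('H')(Add(-94, -22), 2)) = Add(Pow(Add(-20, 24), 2), Add(-3, Mul(-1, 2))) = Add(Pow(4, 2), Add(-3, -2)) = Add(16, -5) = 11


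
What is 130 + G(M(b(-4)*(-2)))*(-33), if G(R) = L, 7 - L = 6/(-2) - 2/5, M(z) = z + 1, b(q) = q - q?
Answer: -1066/5 ≈ -213.20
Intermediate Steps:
b(q) = 0
M(z) = 1 + z
L = 52/5 (L = 7 - (6/(-2) - 2/5) = 7 - (6*(-½) - 2*⅕) = 7 - (-3 - ⅖) = 7 - 1*(-17/5) = 7 + 17/5 = 52/5 ≈ 10.400)
G(R) = 52/5
130 + G(M(b(-4)*(-2)))*(-33) = 130 + (52/5)*(-33) = 130 - 1716/5 = -1066/5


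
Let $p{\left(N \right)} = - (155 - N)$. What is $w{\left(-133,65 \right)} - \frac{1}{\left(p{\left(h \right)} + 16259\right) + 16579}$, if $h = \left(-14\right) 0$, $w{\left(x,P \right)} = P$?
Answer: $\frac{2124394}{32683} \approx 65.0$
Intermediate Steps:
$h = 0$
$p{\left(N \right)} = -155 + N$
$w{\left(-133,65 \right)} - \frac{1}{\left(p{\left(h \right)} + 16259\right) + 16579} = 65 - \frac{1}{\left(\left(-155 + 0\right) + 16259\right) + 16579} = 65 - \frac{1}{\left(-155 + 16259\right) + 16579} = 65 - \frac{1}{16104 + 16579} = 65 - \frac{1}{32683} = \frac{2124394}{32683}$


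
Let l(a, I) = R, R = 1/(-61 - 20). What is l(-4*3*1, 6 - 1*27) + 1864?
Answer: 150983/81 ≈ 1864.0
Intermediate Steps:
R = -1/81 (R = 1/(-81) = -1/81 ≈ -0.012346)
l(a, I) = -1/81
l(-4*3*1, 6 - 1*27) + 1864 = -1/81 + 1864 = 150983/81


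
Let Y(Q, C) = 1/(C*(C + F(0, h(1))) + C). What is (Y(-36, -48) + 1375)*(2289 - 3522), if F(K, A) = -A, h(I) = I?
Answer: -434016137/256 ≈ -1.6954e+6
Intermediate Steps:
Y(Q, C) = 1/(C + C*(-1 + C)) (Y(Q, C) = 1/(C*(C - 1*1) + C) = 1/(C*(C - 1) + C) = 1/(C*(-1 + C) + C) = 1/(C + C*(-1 + C)))
(Y(-36, -48) + 1375)*(2289 - 3522) = ((-48)⁻² + 1375)*(2289 - 3522) = (1/2304 + 1375)*(-1233) = (3168001/2304)*(-1233) = -434016137/256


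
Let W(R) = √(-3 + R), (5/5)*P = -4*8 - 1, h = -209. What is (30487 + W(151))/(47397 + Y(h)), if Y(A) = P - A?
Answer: 30487/47573 + 2*√37/47573 ≈ 0.64110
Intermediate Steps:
P = -33 (P = -4*8 - 1 = -32 - 1 = -33)
Y(A) = -33 - A
(30487 + W(151))/(47397 + Y(h)) = (30487 + √(-3 + 151))/(47397 + (-33 - 1*(-209))) = (30487 + √148)/(47397 + (-33 + 209)) = (30487 + 2*√37)/(47397 + 176) = (30487 + 2*√37)/47573 = (30487 + 2*√37)*(1/47573) = 30487/47573 + 2*√37/47573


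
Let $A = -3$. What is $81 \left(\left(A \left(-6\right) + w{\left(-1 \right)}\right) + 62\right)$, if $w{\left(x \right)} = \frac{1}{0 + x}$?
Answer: $6399$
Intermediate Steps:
$w{\left(x \right)} = \frac{1}{x}$
$81 \left(\left(A \left(-6\right) + w{\left(-1 \right)}\right) + 62\right) = 81 \left(\left(\left(-3\right) \left(-6\right) + \frac{1}{-1}\right) + 62\right) = 81 \left(\left(18 - 1\right) + 62\right) = 81 \left(17 + 62\right) = 81 \cdot 79 = 6399$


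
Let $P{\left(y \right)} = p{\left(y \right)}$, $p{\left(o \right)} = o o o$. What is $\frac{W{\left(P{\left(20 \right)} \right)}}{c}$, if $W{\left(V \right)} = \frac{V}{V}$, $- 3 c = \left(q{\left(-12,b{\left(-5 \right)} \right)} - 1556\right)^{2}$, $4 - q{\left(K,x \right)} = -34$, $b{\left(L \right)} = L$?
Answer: $- \frac{1}{768108} \approx -1.3019 \cdot 10^{-6}$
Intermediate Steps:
$q{\left(K,x \right)} = 38$ ($q{\left(K,x \right)} = 4 - -34 = 4 + 34 = 38$)
$p{\left(o \right)} = o^{3}$ ($p{\left(o \right)} = o^{2} o = o^{3}$)
$P{\left(y \right)} = y^{3}$
$c = -768108$ ($c = - \frac{\left(38 - 1556\right)^{2}}{3} = - \frac{\left(-1518\right)^{2}}{3} = \left(- \frac{1}{3}\right) 2304324 = -768108$)
$W{\left(V \right)} = 1$
$\frac{W{\left(P{\left(20 \right)} \right)}}{c} = 1 \frac{1}{-768108} = 1 \left(- \frac{1}{768108}\right) = - \frac{1}{768108}$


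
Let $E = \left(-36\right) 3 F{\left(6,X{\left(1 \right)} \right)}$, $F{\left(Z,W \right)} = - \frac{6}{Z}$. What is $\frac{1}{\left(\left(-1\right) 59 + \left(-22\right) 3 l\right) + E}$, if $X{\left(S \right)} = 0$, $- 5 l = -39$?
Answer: $- \frac{5}{2329} \approx -0.0021468$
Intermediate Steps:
$l = \frac{39}{5}$ ($l = \left(- \frac{1}{5}\right) \left(-39\right) = \frac{39}{5} \approx 7.8$)
$E = 108$ ($E = \left(-36\right) 3 \left(- \frac{6}{6}\right) = - 108 \left(\left(-6\right) \frac{1}{6}\right) = \left(-108\right) \left(-1\right) = 108$)
$\frac{1}{\left(\left(-1\right) 59 + \left(-22\right) 3 l\right) + E} = \frac{1}{\left(\left(-1\right) 59 + \left(-22\right) 3 \cdot \frac{39}{5}\right) + 108} = \frac{1}{\left(-59 - \frac{2574}{5}\right) + 108} = \frac{1}{- \frac{2869}{5} + 108} = \frac{1}{- \frac{2329}{5}} = - \frac{5}{2329}$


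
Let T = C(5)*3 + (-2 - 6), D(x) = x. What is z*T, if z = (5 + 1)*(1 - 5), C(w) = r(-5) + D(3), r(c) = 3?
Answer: -240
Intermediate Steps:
C(w) = 6 (C(w) = 3 + 3 = 6)
T = 10 (T = 6*3 + (-2 - 6) = 18 - 8 = 10)
z = -24 (z = 6*(-4) = -24)
z*T = -24*10 = -240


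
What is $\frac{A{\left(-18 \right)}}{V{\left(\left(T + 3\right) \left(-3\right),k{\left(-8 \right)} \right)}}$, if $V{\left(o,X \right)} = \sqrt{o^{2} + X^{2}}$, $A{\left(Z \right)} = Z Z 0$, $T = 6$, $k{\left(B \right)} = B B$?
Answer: $0$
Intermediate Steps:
$k{\left(B \right)} = B^{2}$
$A{\left(Z \right)} = 0$ ($A{\left(Z \right)} = Z^{2} \cdot 0 = 0$)
$V{\left(o,X \right)} = \sqrt{X^{2} + o^{2}}$
$\frac{A{\left(-18 \right)}}{V{\left(\left(T + 3\right) \left(-3\right),k{\left(-8 \right)} \right)}} = \frac{0}{\sqrt{\left(\left(-8\right)^{2}\right)^{2} + \left(\left(6 + 3\right) \left(-3\right)\right)^{2}}} = \frac{0}{\sqrt{64^{2} + \left(9 \left(-3\right)\right)^{2}}} = \frac{0}{\sqrt{4096 + \left(-27\right)^{2}}} = \frac{0}{\sqrt{4096 + 729}} = \frac{0}{\sqrt{4825}} = \frac{0}{5 \sqrt{193}} = 0 \frac{\sqrt{193}}{965} = 0$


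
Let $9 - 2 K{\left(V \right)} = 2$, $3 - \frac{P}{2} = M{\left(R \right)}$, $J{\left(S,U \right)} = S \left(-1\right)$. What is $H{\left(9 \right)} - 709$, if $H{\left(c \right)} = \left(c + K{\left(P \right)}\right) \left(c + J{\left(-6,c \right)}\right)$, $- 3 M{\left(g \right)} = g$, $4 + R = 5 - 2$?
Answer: $- \frac{1043}{2} \approx -521.5$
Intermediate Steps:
$R = -1$ ($R = -4 + \left(5 - 2\right) = -4 + 3 = -1$)
$M{\left(g \right)} = - \frac{g}{3}$
$J{\left(S,U \right)} = - S$
$P = \frac{16}{3}$ ($P = 6 - 2 \left(\left(- \frac{1}{3}\right) \left(-1\right)\right) = 6 - \frac{2}{3} = \frac{16}{3} \approx 5.3333$)
$K{\left(V \right)} = \frac{7}{2}$ ($K{\left(V \right)} = \frac{9}{2} - 1 = \frac{7}{2}$)
$H{\left(c \right)} = \left(6 + c\right) \left(\frac{7}{2} + c\right)$ ($H{\left(c \right)} = \left(c + \frac{7}{2}\right) \left(c - -6\right) = \left(\frac{7}{2} + c\right) \left(c + 6\right) = \left(\frac{7}{2} + c\right) \left(6 + c\right) = \left(6 + c\right) \left(\frac{7}{2} + c\right)$)
$H{\left(9 \right)} - 709 = \left(21 + 9^{2} + \frac{19}{2} \cdot 9\right) - 709 = \left(21 + 81 + \frac{171}{2}\right) - 709 = \frac{375}{2} - 709 = - \frac{1043}{2}$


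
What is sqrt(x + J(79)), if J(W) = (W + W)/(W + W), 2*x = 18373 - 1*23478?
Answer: 27*I*sqrt(14)/2 ≈ 50.512*I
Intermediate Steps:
x = -5105/2 (x = (18373 - 1*23478)/2 = (18373 - 23478)/2 = (1/2)*(-5105) = -5105/2 ≈ -2552.5)
J(W) = 1 (J(W) = (2*W)/((2*W)) = (2*W)*(1/(2*W)) = 1)
sqrt(x + J(79)) = sqrt(-5105/2 + 1) = sqrt(-5103/2) = 27*I*sqrt(14)/2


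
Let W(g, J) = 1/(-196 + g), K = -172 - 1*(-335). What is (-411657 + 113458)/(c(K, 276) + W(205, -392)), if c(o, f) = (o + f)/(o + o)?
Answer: -874915866/4277 ≈ -2.0456e+5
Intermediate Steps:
K = 163 (K = -172 + 335 = 163)
c(o, f) = (f + o)/(2*o) (c(o, f) = (f + o)/((2*o)) = (f + o)*(1/(2*o)) = (f + o)/(2*o))
(-411657 + 113458)/(c(K, 276) + W(205, -392)) = (-411657 + 113458)/((½)*(276 + 163)/163 + 1/(-196 + 205)) = -298199/((½)*(1/163)*439 + 1/9) = -298199/(439/326 + ⅑) = -298199/4277/2934 = -298199*2934/4277 = -874915866/4277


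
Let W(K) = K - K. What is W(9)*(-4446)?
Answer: 0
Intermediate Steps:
W(K) = 0
W(9)*(-4446) = 0*(-4446) = 0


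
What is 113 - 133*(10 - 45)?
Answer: 4768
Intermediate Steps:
113 - 133*(10 - 45) = 113 - 133*(-35) = 113 + 4655 = 4768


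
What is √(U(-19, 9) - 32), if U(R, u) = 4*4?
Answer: 4*I ≈ 4.0*I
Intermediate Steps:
U(R, u) = 16
√(U(-19, 9) - 32) = √(16 - 32) = √(-16) = 4*I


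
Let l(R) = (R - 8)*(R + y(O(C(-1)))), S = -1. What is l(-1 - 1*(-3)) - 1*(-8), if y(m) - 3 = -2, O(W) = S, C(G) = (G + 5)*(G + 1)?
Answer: -10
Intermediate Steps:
C(G) = (1 + G)*(5 + G) (C(G) = (5 + G)*(1 + G) = (1 + G)*(5 + G))
O(W) = -1
y(m) = 1 (y(m) = 3 - 2 = 1)
l(R) = (1 + R)*(-8 + R) (l(R) = (R - 8)*(R + 1) = (-8 + R)*(1 + R) = (1 + R)*(-8 + R))
l(-1 - 1*(-3)) - 1*(-8) = (-8 + (-1 - 1*(-3))² - 7*(-1 - 1*(-3))) - 1*(-8) = (-8 + (-1 + 3)² - 7*(-1 + 3)) + 8 = (-8 + 2² - 7*2) + 8 = (-8 + 4 - 14) + 8 = -18 + 8 = -10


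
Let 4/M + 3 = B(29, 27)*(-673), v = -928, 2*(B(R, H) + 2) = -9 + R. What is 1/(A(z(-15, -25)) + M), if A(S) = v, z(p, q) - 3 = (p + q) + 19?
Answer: -5387/4999140 ≈ -0.0010776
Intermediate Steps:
B(R, H) = -13/2 + R/2 (B(R, H) = -2 + (-9 + R)/2 = -2 + (-9/2 + R/2) = -13/2 + R/2)
z(p, q) = 22 + p + q (z(p, q) = 3 + ((p + q) + 19) = 3 + (19 + p + q) = 22 + p + q)
M = -4/5387 (M = 4/(-3 + (-13/2 + (1/2)*29)*(-673)) = 4/(-3 + (-13/2 + 29/2)*(-673)) = 4/(-3 + 8*(-673)) = 4/(-3 - 5384) = 4/(-5387) = 4*(-1/5387) = -4/5387 ≈ -0.00074253)
A(S) = -928
1/(A(z(-15, -25)) + M) = 1/(-928 - 4/5387) = 1/(-4999140/5387) = -5387/4999140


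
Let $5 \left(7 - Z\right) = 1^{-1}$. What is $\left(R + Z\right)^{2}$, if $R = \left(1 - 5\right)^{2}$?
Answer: $\frac{12996}{25} \approx 519.84$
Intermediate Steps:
$R = 16$ ($R = \left(-4\right)^{2} = 16$)
$Z = \frac{34}{5}$ ($Z = 7 - \frac{1}{5 \cdot 1} = 7 - \frac{1}{5} = \frac{34}{5} \approx 6.8$)
$\left(R + Z\right)^{2} = \left(16 + \frac{34}{5}\right)^{2} = \left(\frac{114}{5}\right)^{2} = \frac{12996}{25}$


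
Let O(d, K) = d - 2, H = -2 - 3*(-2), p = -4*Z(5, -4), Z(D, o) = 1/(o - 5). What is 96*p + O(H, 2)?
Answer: 134/3 ≈ 44.667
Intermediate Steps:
Z(D, o) = 1/(-5 + o)
p = 4/9 (p = -4/(-5 - 4) = -4/(-9) = -4*(-⅑) = 4/9 ≈ 0.44444)
H = 4 (H = -2 + 6 = 4)
O(d, K) = -2 + d
96*p + O(H, 2) = 96*(4/9) + (-2 + 4) = 128/3 + 2 = 134/3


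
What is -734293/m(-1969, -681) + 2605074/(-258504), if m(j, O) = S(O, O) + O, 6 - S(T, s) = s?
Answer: -15819442343/129252 ≈ -1.2239e+5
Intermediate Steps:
S(T, s) = 6 - s
m(j, O) = 6 (m(j, O) = (6 - O) + O = 6)
-734293/m(-1969, -681) + 2605074/(-258504) = -734293/6 + 2605074/(-258504) = -734293*⅙ + 2605074*(-1/258504) = -734293/6 - 434179/43084 = -15819442343/129252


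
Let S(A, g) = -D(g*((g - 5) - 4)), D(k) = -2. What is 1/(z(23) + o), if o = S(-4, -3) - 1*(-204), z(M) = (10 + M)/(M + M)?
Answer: 46/9509 ≈ 0.0048375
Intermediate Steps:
S(A, g) = 2 (S(A, g) = -1*(-2) = 2)
z(M) = (10 + M)/(2*M) (z(M) = (10 + M)/((2*M)) = (10 + M)*(1/(2*M)) = (10 + M)/(2*M))
o = 206 (o = 2 - 1*(-204) = 2 + 204 = 206)
1/(z(23) + o) = 1/((½)*(10 + 23)/23 + 206) = 1/((½)*(1/23)*33 + 206) = 1/(33/46 + 206) = 1/(9509/46) = 46/9509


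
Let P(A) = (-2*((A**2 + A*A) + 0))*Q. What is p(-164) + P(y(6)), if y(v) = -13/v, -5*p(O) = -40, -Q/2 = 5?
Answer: 1762/9 ≈ 195.78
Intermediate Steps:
Q = -10 (Q = -2*5 = -10)
p(O) = 8 (p(O) = -1/5*(-40) = 8)
P(A) = 40*A**2 (P(A) = -2*((A**2 + A*A) + 0)*(-10) = -2*((A**2 + A**2) + 0)*(-10) = -2*(2*A**2 + 0)*(-10) = -4*A**2*(-10) = 40*A**2)
p(-164) + P(y(6)) = 8 + 40*(-13/6)**2 = 8 + 40*(169/36) = 8 + 1690/9 = 1762/9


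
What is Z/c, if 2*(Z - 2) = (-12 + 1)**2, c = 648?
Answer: 125/1296 ≈ 0.096451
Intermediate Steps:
Z = 125/2 (Z = 2 + (-12 + 1)**2/2 = 2 + (1/2)*(-11)**2 = 2 + (1/2)*121 = 2 + 121/2 = 125/2 ≈ 62.500)
Z/c = (125/2)/648 = (125/2)*(1/648) = 125/1296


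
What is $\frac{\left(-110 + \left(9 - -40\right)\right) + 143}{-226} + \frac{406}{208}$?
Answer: $\frac{18675}{11752} \approx 1.5891$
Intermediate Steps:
$\frac{\left(-110 + \left(9 - -40\right)\right) + 143}{-226} + \frac{406}{208} = \left(\left(-110 + \left(9 + 40\right)\right) + 143\right) \left(- \frac{1}{226}\right) + 406 \cdot \frac{1}{208} = \left(\left(-110 + 49\right) + 143\right) \left(- \frac{1}{226}\right) + \frac{203}{104} = \left(-61 + 143\right) \left(- \frac{1}{226}\right) + \frac{203}{104} = 82 \left(- \frac{1}{226}\right) + \frac{203}{104} = - \frac{41}{113} + \frac{203}{104} = \frac{18675}{11752}$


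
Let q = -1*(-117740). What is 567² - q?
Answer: 203749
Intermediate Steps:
q = 117740
567² - q = 567² - 1*117740 = 321489 - 117740 = 203749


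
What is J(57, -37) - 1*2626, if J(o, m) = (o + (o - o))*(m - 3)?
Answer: -4906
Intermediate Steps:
J(o, m) = o*(-3 + m) (J(o, m) = (o + 0)*(-3 + m) = o*(-3 + m))
J(57, -37) - 1*2626 = 57*(-3 - 37) - 1*2626 = 57*(-40) - 2626 = -2280 - 2626 = -4906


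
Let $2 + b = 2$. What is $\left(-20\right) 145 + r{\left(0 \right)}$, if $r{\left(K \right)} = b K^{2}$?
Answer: $-2900$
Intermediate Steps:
$b = 0$ ($b = -2 + 2 = 0$)
$r{\left(K \right)} = 0$ ($r{\left(K \right)} = 0 K^{2} = 0$)
$\left(-20\right) 145 + r{\left(0 \right)} = \left(-20\right) 145 + 0 = -2900 + 0 = -2900$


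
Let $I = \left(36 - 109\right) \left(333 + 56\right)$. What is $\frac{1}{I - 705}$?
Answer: $- \frac{1}{29102} \approx -3.4362 \cdot 10^{-5}$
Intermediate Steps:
$I = -28397$ ($I = \left(-73\right) 389 = -28397$)
$\frac{1}{I - 705} = \frac{1}{-28397 - 705} = \frac{1}{-29102} = - \frac{1}{29102}$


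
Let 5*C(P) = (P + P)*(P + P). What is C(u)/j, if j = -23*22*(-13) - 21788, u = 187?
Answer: -69938/38025 ≈ -1.8393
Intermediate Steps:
C(P) = 4*P²/5 (C(P) = ((P + P)*(P + P))/5 = ((2*P)*(2*P))/5 = (4*P²)/5 = 4*P²/5)
j = -15210 (j = -506*(-13) - 21788 = 6578 - 21788 = -15210)
C(u)/j = ((⅘)*187²)/(-15210) = ((⅘)*34969)*(-1/15210) = (139876/5)*(-1/15210) = -69938/38025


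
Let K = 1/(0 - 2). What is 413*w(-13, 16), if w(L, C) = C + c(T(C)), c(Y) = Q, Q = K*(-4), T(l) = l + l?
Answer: 7434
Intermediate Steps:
T(l) = 2*l
K = -½ (K = 1/(-2) = -½ ≈ -0.50000)
Q = 2 (Q = -½*(-4) = 2)
c(Y) = 2
w(L, C) = 2 + C (w(L, C) = C + 2 = 2 + C)
413*w(-13, 16) = 413*(2 + 16) = 413*18 = 7434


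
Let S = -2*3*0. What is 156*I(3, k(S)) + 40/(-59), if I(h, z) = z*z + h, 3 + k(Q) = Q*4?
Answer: 110408/59 ≈ 1871.3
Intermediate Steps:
S = 0 (S = -6*0 = 0)
k(Q) = -3 + 4*Q (k(Q) = -3 + Q*4 = -3 + 4*Q)
I(h, z) = h + z² (I(h, z) = z² + h = h + z²)
156*I(3, k(S)) + 40/(-59) = 156*(3 + (-3 + 4*0)²) + 40/(-59) = 156*(3 + (-3 + 0)²) + 40*(-1/59) = 156*(3 + (-3)²) - 40/59 = 156*(3 + 9) - 40/59 = 156*12 - 40/59 = 1872 - 40/59 = 110408/59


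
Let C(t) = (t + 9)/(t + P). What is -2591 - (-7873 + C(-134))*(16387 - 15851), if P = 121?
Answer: 54758381/13 ≈ 4.2122e+6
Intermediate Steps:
C(t) = (9 + t)/(121 + t) (C(t) = (t + 9)/(t + 121) = (9 + t)/(121 + t))
-2591 - (-7873 + C(-134))*(16387 - 15851) = -2591 - (-7873 + (9 - 134)/(121 - 134))*(16387 - 15851) = -2591 - (-7873 - 125/(-13))*536 = -2591 - (-7873 - 1/13*(-125))*536 = -2591 - (-7873 + 125/13)*536 = -2591 - (-102224)*536/13 = -2591 - 1*(-54792064/13) = -2591 + 54792064/13 = 54758381/13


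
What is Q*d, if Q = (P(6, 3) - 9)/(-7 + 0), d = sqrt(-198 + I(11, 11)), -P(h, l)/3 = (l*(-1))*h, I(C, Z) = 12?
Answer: -45*I*sqrt(186)/7 ≈ -87.674*I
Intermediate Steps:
P(h, l) = 3*h*l (P(h, l) = -3*l*(-1)*h = -3*(-l)*h = -(-3)*h*l = 3*h*l)
d = I*sqrt(186) (d = sqrt(-198 + 12) = sqrt(-186) = I*sqrt(186) ≈ 13.638*I)
Q = -45/7 (Q = (3*6*3 - 9)/(-7 + 0) = (54 - 9)/(-7) = 45*(-1/7) = -45/7 ≈ -6.4286)
Q*d = -45*I*sqrt(186)/7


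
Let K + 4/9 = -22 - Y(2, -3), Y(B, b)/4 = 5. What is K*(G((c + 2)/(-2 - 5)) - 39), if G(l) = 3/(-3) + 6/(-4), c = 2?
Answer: 15853/9 ≈ 1761.4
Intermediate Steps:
Y(B, b) = 20 (Y(B, b) = 4*5 = 20)
K = -382/9 (K = -4/9 + (-22 - 1*20) = -4/9 + (-22 - 20) = -4/9 - 42 = -382/9 ≈ -42.444)
G(l) = -5/2 (G(l) = 3*(-⅓) + 6*(-¼) = -1 - 3/2 = -5/2)
K*(G((c + 2)/(-2 - 5)) - 39) = -382*(-5/2 - 39)/9 = -382/9*(-83/2) = 15853/9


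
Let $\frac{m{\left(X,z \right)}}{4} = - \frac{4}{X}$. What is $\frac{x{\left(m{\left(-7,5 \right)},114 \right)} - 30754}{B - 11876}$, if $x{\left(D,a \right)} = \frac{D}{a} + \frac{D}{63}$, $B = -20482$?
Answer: $\frac{128843647}{135563841} \approx 0.95043$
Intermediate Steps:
$m{\left(X,z \right)} = - \frac{16}{X}$ ($m{\left(X,z \right)} = 4 \left(- \frac{4}{X}\right) = - \frac{16}{X}$)
$x{\left(D,a \right)} = \frac{D}{63} + \frac{D}{a}$ ($x{\left(D,a \right)} = \frac{D}{a} + D \frac{1}{63} = \frac{D}{a} + \frac{D}{63} = \frac{D}{63} + \frac{D}{a}$)
$\frac{x{\left(m{\left(-7,5 \right)},114 \right)} - 30754}{B - 11876} = \frac{\left(\frac{\left(-16\right) \frac{1}{-7}}{63} + \frac{\left(-16\right) \frac{1}{-7}}{114}\right) - 30754}{-20482 - 11876} = \frac{\left(\frac{\left(-16\right) \left(- \frac{1}{7}\right)}{63} + \left(-16\right) \left(- \frac{1}{7}\right) \frac{1}{114}\right) - 30754}{-32358} = \left(\left(\frac{1}{63} \cdot \frac{16}{7} + \frac{16}{7} \cdot \frac{1}{114}\right) - 30754\right) \left(- \frac{1}{32358}\right) = \left(\left(\frac{16}{441} + \frac{8}{399}\right) - 30754\right) \left(- \frac{1}{32358}\right) = \left(\frac{472}{8379} - 30754\right) \left(- \frac{1}{32358}\right) = \left(- \frac{257687294}{8379}\right) \left(- \frac{1}{32358}\right) = \frac{128843647}{135563841}$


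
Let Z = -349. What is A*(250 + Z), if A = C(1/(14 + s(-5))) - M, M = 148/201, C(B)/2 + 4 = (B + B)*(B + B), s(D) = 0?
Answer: 2826186/3283 ≈ 860.85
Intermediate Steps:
C(B) = -8 + 8*B² (C(B) = -8 + 2*((B + B)*(B + B)) = -8 + 2*((2*B)*(2*B)) = -8 + 2*(4*B²) = -8 + 8*B²)
M = 148/201 (M = 148*(1/201) = 148/201 ≈ 0.73632)
A = -85642/9849 (A = (-8 + 8*(1/(14 + 0))²) - 1*148/201 = (-8 + 8*(1/14)²) - 148/201 = (-8 + 8*(1/196)) - 148/201 = (-8 + 2/49) - 148/201 = -390/49 - 148/201 = -85642/9849 ≈ -8.6955)
A*(250 + Z) = -85642*(250 - 349)/9849 = -85642/9849*(-99) = 2826186/3283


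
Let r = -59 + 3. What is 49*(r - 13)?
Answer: -3381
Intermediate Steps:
r = -56
49*(r - 13) = 49*(-56 - 13) = 49*(-69) = -3381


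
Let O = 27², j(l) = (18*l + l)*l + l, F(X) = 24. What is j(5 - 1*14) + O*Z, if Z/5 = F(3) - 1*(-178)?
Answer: 737820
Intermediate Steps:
j(l) = l + 19*l² (j(l) = (19*l)*l + l = 19*l² + l = l + 19*l²)
O = 729
Z = 1010 (Z = 5*(24 - 1*(-178)) = 5*(24 + 178) = 5*202 = 1010)
j(5 - 1*14) + O*Z = (5 - 1*14)*(1 + 19*(5 - 1*14)) + 729*1010 = (5 - 14)*(1 + 19*(5 - 14)) + 736290 = -9*(1 + 19*(-9)) + 736290 = -9*(1 - 171) + 736290 = -9*(-170) + 736290 = 1530 + 736290 = 737820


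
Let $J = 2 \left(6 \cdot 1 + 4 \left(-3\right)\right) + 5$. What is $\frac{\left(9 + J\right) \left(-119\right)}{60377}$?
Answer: $- \frac{238}{60377} \approx -0.0039419$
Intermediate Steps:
$J = -7$ ($J = 2 \left(6 - 12\right) + 5 = 2 \left(-6\right) + 5 = -12 + 5 = -7$)
$\frac{\left(9 + J\right) \left(-119\right)}{60377} = \frac{\left(9 - 7\right) \left(-119\right)}{60377} = 2 \left(-119\right) \frac{1}{60377} = \left(-238\right) \frac{1}{60377} = - \frac{238}{60377}$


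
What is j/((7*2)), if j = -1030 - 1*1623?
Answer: -379/2 ≈ -189.50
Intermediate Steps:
j = -2653 (j = -1030 - 1623 = -2653)
j/((7*2)) = -2653/(7*2) = -2653/14 = -2653*1/14 = -379/2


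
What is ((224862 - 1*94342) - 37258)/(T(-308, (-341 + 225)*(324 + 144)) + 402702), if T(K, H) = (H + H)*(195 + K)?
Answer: 46631/6335895 ≈ 0.0073598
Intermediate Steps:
T(K, H) = 2*H*(195 + K) (T(K, H) = (2*H)*(195 + K) = 2*H*(195 + K))
((224862 - 1*94342) - 37258)/(T(-308, (-341 + 225)*(324 + 144)) + 402702) = ((224862 - 1*94342) - 37258)/(2*((-341 + 225)*(324 + 144))*(195 - 308) + 402702) = ((224862 - 94342) - 37258)/(2*(-116*468)*(-113) + 402702) = (130520 - 37258)/(2*(-54288)*(-113) + 402702) = 93262/(12269088 + 402702) = 93262/12671790 = 93262*(1/12671790) = 46631/6335895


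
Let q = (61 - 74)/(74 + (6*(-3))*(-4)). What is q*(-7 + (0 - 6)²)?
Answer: -377/146 ≈ -2.5822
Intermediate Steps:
q = -13/146 (q = -13/(74 - 18*(-4)) = -13/(74 + 72) = -13/146 ≈ -0.089041)
q*(-7 + (0 - 6)²) = -13*(-7 + (0 - 6)²)/146 = -13*(-7 + (-6)²)/146 = -13*(-7 + 36)/146 = -13/146*29 = -377/146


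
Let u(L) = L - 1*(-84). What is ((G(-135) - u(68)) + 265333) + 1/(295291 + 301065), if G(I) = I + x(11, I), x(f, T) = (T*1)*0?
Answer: 158061772377/596356 ≈ 2.6505e+5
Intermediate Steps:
x(f, T) = 0 (x(f, T) = T*0 = 0)
G(I) = I (G(I) = I + 0 = I)
u(L) = 84 + L (u(L) = L + 84 = 84 + L)
((G(-135) - u(68)) + 265333) + 1/(295291 + 301065) = ((-135 - (84 + 68)) + 265333) + 1/(295291 + 301065) = ((-135 - 1*152) + 265333) + 1/596356 = ((-135 - 152) + 265333) + 1/596356 = (-287 + 265333) + 1/596356 = 265046 + 1/596356 = 158061772377/596356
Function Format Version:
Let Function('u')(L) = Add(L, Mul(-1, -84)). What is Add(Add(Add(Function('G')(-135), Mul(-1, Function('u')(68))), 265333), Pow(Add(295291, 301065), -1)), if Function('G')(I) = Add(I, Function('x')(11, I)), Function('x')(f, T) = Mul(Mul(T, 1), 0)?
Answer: Rational(158061772377, 596356) ≈ 2.6505e+5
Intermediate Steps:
Function('x')(f, T) = 0 (Function('x')(f, T) = Mul(T, 0) = 0)
Function('G')(I) = I (Function('G')(I) = Add(I, 0) = I)
Function('u')(L) = Add(84, L) (Function('u')(L) = Add(L, 84) = Add(84, L))
Add(Add(Add(Function('G')(-135), Mul(-1, Function('u')(68))), 265333), Pow(Add(295291, 301065), -1)) = Add(Add(Add(-135, Mul(-1, Add(84, 68))), 265333), Pow(Add(295291, 301065), -1)) = Add(Add(Add(-135, Mul(-1, 152)), 265333), Pow(596356, -1)) = Add(Add(Add(-135, -152), 265333), Rational(1, 596356)) = Add(Add(-287, 265333), Rational(1, 596356)) = Add(265046, Rational(1, 596356)) = Rational(158061772377, 596356)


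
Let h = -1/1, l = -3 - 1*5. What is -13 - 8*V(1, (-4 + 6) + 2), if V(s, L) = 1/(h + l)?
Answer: -109/9 ≈ -12.111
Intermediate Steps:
l = -8 (l = -3 - 5 = -8)
h = -1 (h = -1*1 = -1)
V(s, L) = -⅑ (V(s, L) = 1/(-1 - 8) = 1/(-9) = -⅑)
-13 - 8*V(1, (-4 + 6) + 2) = -13 - 8*(-⅑) = -13 + 8/9 = -109/9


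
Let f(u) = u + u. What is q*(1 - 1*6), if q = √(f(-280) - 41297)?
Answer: -5*I*√41857 ≈ -1022.9*I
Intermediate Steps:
f(u) = 2*u
q = I*√41857 (q = √(2*(-280) - 41297) = √(-560 - 41297) = √(-41857) = I*√41857 ≈ 204.59*I)
q*(1 - 1*6) = (I*√41857)*(1 - 1*6) = (I*√41857)*(1 - 6) = (I*√41857)*(-5) = -5*I*√41857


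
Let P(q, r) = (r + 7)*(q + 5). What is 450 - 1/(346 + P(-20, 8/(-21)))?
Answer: 777143/1727 ≈ 450.00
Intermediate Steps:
P(q, r) = (5 + q)*(7 + r) (P(q, r) = (7 + r)*(5 + q) = (5 + q)*(7 + r))
450 - 1/(346 + P(-20, 8/(-21))) = 450 - 1/(346 + (35 + 5*(8/(-21)) + 7*(-20) - 160/(-21))) = 450 - 1/(346 + (35 + 5*(8*(-1/21)) - 140 - 160*(-1)/21)) = 450 - 1/(346 + (35 + 5*(-8/21) - 140 - 20*(-8/21))) = 450 - 1/(346 + (35 - 40/21 - 140 + 160/21)) = 450 - 1/(346 - 695/7) = 450 - 1/1727/7 = 450 - 1*7/1727 = 450 - 7/1727 = 777143/1727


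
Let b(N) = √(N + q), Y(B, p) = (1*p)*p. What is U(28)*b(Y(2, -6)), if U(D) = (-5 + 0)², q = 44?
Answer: 100*√5 ≈ 223.61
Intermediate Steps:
U(D) = 25 (U(D) = (-5)² = 25)
Y(B, p) = p² (Y(B, p) = p*p = p²)
b(N) = √(44 + N) (b(N) = √(N + 44) = √(44 + N))
U(28)*b(Y(2, -6)) = 25*√(44 + (-6)²) = 25*√(44 + 36) = 25*√80 = 25*(4*√5) = 100*√5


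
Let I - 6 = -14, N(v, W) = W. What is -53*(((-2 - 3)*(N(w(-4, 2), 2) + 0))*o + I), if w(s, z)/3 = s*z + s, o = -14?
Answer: -6996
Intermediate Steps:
w(s, z) = 3*s + 3*s*z (w(s, z) = 3*(s*z + s) = 3*(s + s*z) = 3*s + 3*s*z)
I = -8 (I = 6 - 14 = -8)
-53*(((-2 - 3)*(N(w(-4, 2), 2) + 0))*o + I) = -53*(((-2 - 3)*(2 + 0))*(-14) - 8) = -53*(-5*2*(-14) - 8) = -53*(-10*(-14) - 8) = -53*(140 - 8) = -53*132 = -6996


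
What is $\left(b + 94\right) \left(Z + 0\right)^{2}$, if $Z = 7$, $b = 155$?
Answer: $12201$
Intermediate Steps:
$\left(b + 94\right) \left(Z + 0\right)^{2} = \left(155 + 94\right) \left(7 + 0\right)^{2} = 249 \cdot 7^{2} = 249 \cdot 49 = 12201$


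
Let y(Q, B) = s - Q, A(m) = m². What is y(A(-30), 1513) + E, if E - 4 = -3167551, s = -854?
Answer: -3169301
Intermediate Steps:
y(Q, B) = -854 - Q
E = -3167547 (E = 4 - 3167551 = -3167547)
y(A(-30), 1513) + E = (-854 - 1*(-30)²) - 3167547 = (-854 - 1*900) - 3167547 = (-854 - 900) - 3167547 = -1754 - 3167547 = -3169301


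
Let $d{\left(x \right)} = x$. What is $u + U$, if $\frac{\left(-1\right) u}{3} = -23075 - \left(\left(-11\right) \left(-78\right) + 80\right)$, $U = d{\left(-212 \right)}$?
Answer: $71827$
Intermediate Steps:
$U = -212$
$u = 72039$ ($u = - 3 \left(-23075 - \left(\left(-11\right) \left(-78\right) + 80\right)\right) = - 3 \left(-23075 - \left(858 + 80\right)\right) = - 3 \left(-23075 - 938\right) = \left(-3\right) \left(-24013\right) = 72039$)
$u + U = 72039 - 212 = 71827$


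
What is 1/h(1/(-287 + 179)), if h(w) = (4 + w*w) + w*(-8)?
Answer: 11664/47521 ≈ 0.24545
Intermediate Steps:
h(w) = 4 + w**2 - 8*w (h(w) = (4 + w**2) - 8*w = 4 + w**2 - 8*w)
1/h(1/(-287 + 179)) = 1/(4 + (1/(-287 + 179))**2 - 8/(-287 + 179)) = 1/(4 + (1/(-108))**2 - 8/(-108)) = 1/(4 + (-1/108)**2 - 8*(-1/108)) = 1/(4 + 1/11664 + 2/27) = 1/(47521/11664) = 11664/47521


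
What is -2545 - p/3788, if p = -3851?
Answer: -9636609/3788 ≈ -2544.0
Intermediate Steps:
-2545 - p/3788 = -2545 - (-3851)/3788 = -2545 - 1*(-3851/3788) = -2545 + 3851/3788 = -9636609/3788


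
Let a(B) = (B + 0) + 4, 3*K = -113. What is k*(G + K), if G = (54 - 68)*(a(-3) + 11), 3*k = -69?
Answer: 14191/3 ≈ 4730.3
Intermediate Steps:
k = -23 (k = (1/3)*(-69) = -23)
K = -113/3 (K = (1/3)*(-113) = -113/3 ≈ -37.667)
a(B) = 4 + B (a(B) = B + 4 = 4 + B)
G = -168 (G = (54 - 68)*((4 - 3) + 11) = -14*(1 + 11) = -14*12 = -168)
k*(G + K) = -23*(-168 - 113/3) = -23*(-617/3) = 14191/3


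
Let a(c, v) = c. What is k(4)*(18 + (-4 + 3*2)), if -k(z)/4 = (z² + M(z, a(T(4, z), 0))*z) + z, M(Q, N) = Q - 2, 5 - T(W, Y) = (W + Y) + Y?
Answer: -2240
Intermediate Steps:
T(W, Y) = 5 - W - 2*Y (T(W, Y) = 5 - ((W + Y) + Y) = 5 - (W + 2*Y) = 5 + (-W - 2*Y) = 5 - W - 2*Y)
M(Q, N) = -2 + Q
k(z) = -4*z - 4*z² - 4*z*(-2 + z) (k(z) = -4*((z² + (-2 + z)*z) + z) = -4*((z² + z*(-2 + z)) + z) = -4*(z + z² + z*(-2 + z)) = -4*z - 4*z² - 4*z*(-2 + z))
k(4)*(18 + (-4 + 3*2)) = (4*4*(1 - 2*4))*(18 + (-4 + 3*2)) = (4*4*(1 - 8))*(18 + (-4 + 6)) = (4*4*(-7))*(18 + 2) = -112*20 = -2240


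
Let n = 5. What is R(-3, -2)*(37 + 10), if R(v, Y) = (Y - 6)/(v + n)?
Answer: -188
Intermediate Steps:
R(v, Y) = (-6 + Y)/(5 + v) (R(v, Y) = (Y - 6)/(v + 5) = (-6 + Y)/(5 + v))
R(-3, -2)*(37 + 10) = ((-6 - 2)/(5 - 3))*(37 + 10) = (-8/2)*47 = ((1/2)*(-8))*47 = -4*47 = -188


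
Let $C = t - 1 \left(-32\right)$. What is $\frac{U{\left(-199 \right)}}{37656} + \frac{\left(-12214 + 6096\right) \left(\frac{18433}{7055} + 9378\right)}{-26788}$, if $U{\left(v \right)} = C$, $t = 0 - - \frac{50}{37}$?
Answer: $\frac{1905820862387233}{889572823380} \approx 2142.4$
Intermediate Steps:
$t = \frac{50}{37}$ ($t = 0 - \left(-50\right) \frac{1}{37} = 0 - - \frac{50}{37} = 0 + \frac{50}{37} = \frac{50}{37} \approx 1.3514$)
$C = \frac{1234}{37}$ ($C = \frac{50}{37} - 1 \left(-32\right) = \frac{50}{37} - -32 = \frac{50}{37} + 32 = \frac{1234}{37} \approx 33.351$)
$U{\left(v \right)} = \frac{1234}{37}$
$\frac{U{\left(-199 \right)}}{37656} + \frac{\left(-12214 + 6096\right) \left(\frac{18433}{7055} + 9378\right)}{-26788} = \frac{1234}{37 \cdot 37656} + \frac{\left(-12214 + 6096\right) \left(\frac{18433}{7055} + 9378\right)}{-26788} = \frac{1234}{37} \cdot \frac{1}{37656} + - 6118 \left(18433 \cdot \frac{1}{7055} + 9378\right) \left(- \frac{1}{26788}\right) = \frac{617}{696636} + - 6118 \left(\frac{18433}{7055} + 9378\right) \left(- \frac{1}{26788}\right) = \frac{617}{696636} + \left(-6118\right) \frac{66180223}{7055} \left(- \frac{1}{26788}\right) = \frac{617}{696636} - - \frac{202445302157}{94494670} = \frac{617}{696636} + \frac{202445302157}{94494670} = \frac{1905820862387233}{889572823380}$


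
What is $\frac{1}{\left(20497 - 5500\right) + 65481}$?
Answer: $\frac{1}{80478} \approx 1.2426 \cdot 10^{-5}$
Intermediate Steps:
$\frac{1}{\left(20497 - 5500\right) + 65481} = \frac{1}{14997 + 65481} = \frac{1}{80478}$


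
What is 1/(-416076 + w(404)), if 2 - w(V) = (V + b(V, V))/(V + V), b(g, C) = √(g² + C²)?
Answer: -1664298/692471958199 + 2*√2/692471958199 ≈ -2.4034e-6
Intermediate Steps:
b(g, C) = √(C² + g²)
w(V) = 2 - (V + √2*√(V²))/(2*V) (w(V) = 2 - (V + √(V² + V²))/(V + V) = 2 - (V + √(2*V²))/(2*V) = 2 - (V + √2*√(V²))*1/(2*V) = 2 - (V + √2*√(V²))/(2*V))
1/(-416076 + w(404)) = 1/(-416076 + (½)*(3*404 - √2*√(404²))/404) = 1/(-416076 + (½)*(1/404)*(1212 - √2*√163216)) = 1/(-416076 + (½)*(1/404)*(1212 - 1*√2*404)) = 1/(-416076 + (½)*(1/404)*(1212 - 404*√2)) = 1/(-416076 + (3/2 - √2/2)) = 1/(-832149/2 - √2/2)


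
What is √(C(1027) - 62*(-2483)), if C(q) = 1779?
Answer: 5*√6229 ≈ 394.62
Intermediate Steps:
√(C(1027) - 62*(-2483)) = √(1779 - 62*(-2483)) = √(1779 + 153946) = √155725 = 5*√6229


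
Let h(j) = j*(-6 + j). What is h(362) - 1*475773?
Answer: -346901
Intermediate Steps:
h(362) - 1*475773 = 362*(-6 + 362) - 1*475773 = 362*356 - 475773 = 128872 - 475773 = -346901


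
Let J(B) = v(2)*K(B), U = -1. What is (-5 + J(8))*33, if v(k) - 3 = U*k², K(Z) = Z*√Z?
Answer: -165 - 528*√2 ≈ -911.71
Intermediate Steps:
K(Z) = Z^(3/2)
v(k) = 3 - k²
J(B) = -B^(3/2) (J(B) = (3 - 1*2²)*B^(3/2) = (3 - 1*4)*B^(3/2) = (3 - 4)*B^(3/2) = -B^(3/2))
(-5 + J(8))*33 = (-5 - 8^(3/2))*33 = (-5 - 16*√2)*33 = -165 - 528*√2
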